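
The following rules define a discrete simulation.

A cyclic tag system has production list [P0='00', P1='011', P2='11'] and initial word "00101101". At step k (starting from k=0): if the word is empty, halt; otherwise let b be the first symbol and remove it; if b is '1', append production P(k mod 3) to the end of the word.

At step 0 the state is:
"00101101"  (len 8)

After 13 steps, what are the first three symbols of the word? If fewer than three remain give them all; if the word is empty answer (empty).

110

[0] "00101101"  (len 8)
[1] "0101101"  (len 7)
[2] "101101"  (len 6)
[3] "0110111"  (len 7)
[4] "110111"  (len 6)
[5] "10111011"  (len 8)
[6] "011101111"  (len 9)
[7] "11101111"  (len 8)
[8] "1101111011"  (len 10)
[9] "10111101111"  (len 11)
[10] "011110111100"  (len 12)
[11] "11110111100"  (len 11)
[12] "111011110011"  (len 12)
[13] "1101111001100"  (len 13)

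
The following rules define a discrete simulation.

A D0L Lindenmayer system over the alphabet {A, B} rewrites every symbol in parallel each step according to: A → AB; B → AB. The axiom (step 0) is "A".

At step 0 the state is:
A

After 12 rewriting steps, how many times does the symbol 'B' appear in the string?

[0] A
[1] AB
[2] ABAB
[3] ABABABAB
[4] ABABABABABABABAB
[5] ABABABABABABABABABABABABABABABAB
[6] ABABABABABABABABABABABABABABABABABABABABABABABABABABABABABABABAB
[7] ABABABABABABABABABABABABABABABABABABABABABABABABABABABABAB…ABABABABABABABABABABABABABABABABABABABABABABABABABABABABAB  (len 128)
[8] ABABABABABABABABABABABABABABABABABABABABABABABABABABABABAB…ABABABABABABABABABABABABABABABABABABABABABABABABABABABABAB  (len 256)
[9] ABABABABABABABABABABABABABABABABABABABABABABABABABABABABAB…ABABABABABABABABABABABABABABABABABABABABABABABABABABABABAB  (len 512)
[10] ABABABABABABABABABABABABABABABABABABABABABABABABABABABABAB…ABABABABABABABABABABABABABABABABABABABABABABABABABABABABAB  (len 1024)
[11] ABABABABABABABABABABABABABABABABABABABABABABABABABABABABAB…ABABABABABABABABABABABABABABABABABABABABABABABABABABABABAB  (len 2048)
[12] ABABABABABABABABABABABABABABABABABABABABABABABABABABABABAB…ABABABABABABABABABABABABABABABABABABABABABABABABABABABABAB  (len 4096)

2048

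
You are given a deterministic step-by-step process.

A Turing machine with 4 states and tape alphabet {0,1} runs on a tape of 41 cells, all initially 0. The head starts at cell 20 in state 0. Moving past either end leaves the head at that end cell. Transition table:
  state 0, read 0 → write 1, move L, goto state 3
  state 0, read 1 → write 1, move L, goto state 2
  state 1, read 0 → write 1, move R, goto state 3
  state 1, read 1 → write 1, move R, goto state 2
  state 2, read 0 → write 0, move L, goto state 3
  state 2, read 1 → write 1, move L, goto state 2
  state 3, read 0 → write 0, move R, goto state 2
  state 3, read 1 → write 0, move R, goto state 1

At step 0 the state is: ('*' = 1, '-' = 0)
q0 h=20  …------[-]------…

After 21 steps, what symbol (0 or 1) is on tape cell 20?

gen 0: q0 h=20  …------[-]------…
gen 1: q3 h=19  …------[-]*-----…
gen 2: q2 h=20  …------[*]------…
gen 3: q2 h=19  …------[-]*-----…
gen 4: q3 h=18  …------[-]-*----…
gen 5: q2 h=19  …------[-]*-----…
gen 6: q3 h=18  …------[-]-*----…
gen 7: q2 h=19  …------[-]*-----…
gen 8: q3 h=18  …------[-]-*----…
gen 9: q2 h=19  …------[-]*-----…
gen 10: q3 h=18  …------[-]-*----…
gen 11: q2 h=19  …------[-]*-----…
gen 12: q3 h=18  …------[-]-*----…
gen 13: q2 h=19  …------[-]*-----…
gen 14: q3 h=18  …------[-]-*----…
gen 15: q2 h=19  …------[-]*-----…
gen 16: q3 h=18  …------[-]-*----…
gen 17: q2 h=19  …------[-]*-----…
gen 18: q3 h=18  …------[-]-*----…
gen 19: q2 h=19  …------[-]*-----…
gen 20: q3 h=18  …------[-]-*----…
gen 21: q2 h=19  …------[-]*-----…

1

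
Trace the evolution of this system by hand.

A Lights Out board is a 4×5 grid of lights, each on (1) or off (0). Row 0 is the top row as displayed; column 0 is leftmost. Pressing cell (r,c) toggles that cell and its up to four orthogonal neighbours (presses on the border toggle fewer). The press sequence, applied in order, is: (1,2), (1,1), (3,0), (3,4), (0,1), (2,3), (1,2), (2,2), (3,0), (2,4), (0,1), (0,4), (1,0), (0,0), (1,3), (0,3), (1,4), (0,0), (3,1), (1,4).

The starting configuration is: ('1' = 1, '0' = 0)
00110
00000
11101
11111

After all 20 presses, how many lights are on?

t=0: 00110
00000
11101
11111
t=1: 00010
01110
11001
11111
t=2: 01010
10010
10001
11111
t=3: 01010
10010
00001
00111
t=4: 01010
10010
00000
00100
t=5: 10110
11010
00000
00100
t=6: 10110
11000
00111
00110
t=7: 10010
10110
00011
00110
t=8: 10010
10010
01101
00010
t=9: 10010
10010
11101
11010
t=10: 10010
10011
11110
11011
t=11: 01110
11011
11110
11011
t=12: 01101
11010
11110
11011
t=13: 11101
00010
01110
11011
t=14: 00101
10010
01110
11011
t=15: 00111
10101
01100
11011
t=16: 00000
10111
01100
11011
t=17: 00001
10100
01101
11011
t=18: 11001
00100
01101
11011
t=19: 11001
00100
00101
00111
t=20: 11000
00111
00100
00111

9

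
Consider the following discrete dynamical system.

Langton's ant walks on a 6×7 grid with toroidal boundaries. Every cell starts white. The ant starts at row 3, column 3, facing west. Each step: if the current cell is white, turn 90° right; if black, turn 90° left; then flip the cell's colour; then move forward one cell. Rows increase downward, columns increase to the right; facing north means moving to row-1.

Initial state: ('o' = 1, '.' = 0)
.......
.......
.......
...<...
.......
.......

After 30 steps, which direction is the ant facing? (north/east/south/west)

0) .......
.......
.......
...<...
.......
.......
1) .......
.......
...^...
...o...
.......
.......
2) .......
.......
...o>..
...o...
.......
.......
3) .......
.......
...oo..
...ov..
.......
.......
4) .......
.......
...oo..
...<o..
.......
.......
5) .......
.......
...oo..
....o..
...v...
.......
6) .......
.......
...oo..
....o..
..<o...
.......
7) .......
.......
...oo..
..^.o..
..oo...
.......
8) .......
.......
...oo..
..o>o..
..oo...
.......
9) .......
.......
...oo..
..ooo..
..ov...
.......
10) .......
.......
...oo..
..ooo..
..o.>..
.......
11) .......
.......
...oo..
..ooo..
..o.o..
....v..
12) .......
.......
...oo..
..ooo..
..o.o..
...<o..
13) .......
.......
...oo..
..ooo..
..o^o..
...oo..
14) .......
.......
...oo..
..ooo..
..oo>..
...oo..
15) .......
.......
...oo..
..oo^..
..oo...
...oo..
16) .......
.......
...oo..
..o<...
..oo...
...oo..
17) .......
.......
...oo..
..o....
..ov...
...oo..
18) .......
.......
...oo..
..o....
..o.>..
...oo..
19) .......
.......
...oo..
..o....
..o.o..
...ov..
20) .......
.......
...oo..
..o....
..o.o..
...o.>.
21) .....v.
.......
...oo..
..o....
..o.o..
...o.o.
22) ....<o.
.......
...oo..
..o....
..o.o..
...o.o.
23) ....oo.
.......
...oo..
..o....
..o.o..
...o^o.
24) ....oo.
.......
...oo..
..o....
..o.o..
...oo>.
25) ....oo.
.......
...oo..
..o....
..o.o^.
...oo..
26) ....oo.
.......
...oo..
..o....
..o.oo>
...oo..
27) ....oo.
.......
...oo..
..o....
..o.ooo
...oo.v
28) ....oo.
.......
...oo..
..o....
..o.ooo
...oo<o
29) ....oo.
.......
...oo..
..o....
..o.o^o
...oooo
30) ....oo.
.......
...oo..
..o....
..o.<.o
...oooo

west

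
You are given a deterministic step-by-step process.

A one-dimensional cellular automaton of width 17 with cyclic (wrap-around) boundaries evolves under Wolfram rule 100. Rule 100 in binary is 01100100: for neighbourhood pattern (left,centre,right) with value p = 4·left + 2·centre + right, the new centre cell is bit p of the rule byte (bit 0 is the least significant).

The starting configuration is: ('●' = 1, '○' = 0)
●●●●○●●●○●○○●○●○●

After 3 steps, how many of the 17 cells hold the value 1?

3

k=0  ●●●●○●●●○●○○●○●○●
k=1  ○○○●●○○●●●○○●●●●○
k=2  ○○○○●○○○○●○○○○○●○
k=3  ○○○○●○○○○●○○○○○●○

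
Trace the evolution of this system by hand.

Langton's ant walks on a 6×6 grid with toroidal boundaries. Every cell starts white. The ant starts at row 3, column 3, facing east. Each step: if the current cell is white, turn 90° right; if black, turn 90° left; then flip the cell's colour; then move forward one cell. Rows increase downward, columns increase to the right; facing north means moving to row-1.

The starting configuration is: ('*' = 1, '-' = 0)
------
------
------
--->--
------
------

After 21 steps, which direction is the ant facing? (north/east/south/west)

north

k=0  ------
------
------
--->--
------
------
k=1  ------
------
------
---*--
---v--
------
k=2  ------
------
------
---*--
--<*--
------
k=3  ------
------
------
--^*--
--**--
------
k=4  ------
------
------
--*>--
--**--
------
k=5  ------
------
---^--
--*---
--**--
------
k=6  ------
------
---*>-
--*---
--**--
------
k=7  ------
------
---**-
--*-v-
--**--
------
k=8  ------
------
---**-
--*<*-
--**--
------
k=9  ------
------
---^*-
--***-
--**--
------
k=10  ------
------
--<-*-
--***-
--**--
------
k=11  ------
--^---
--*-*-
--***-
--**--
------
k=12  ------
--*>--
--*-*-
--***-
--**--
------
k=13  ------
--**--
--*v*-
--***-
--**--
------
k=14  ------
--**--
--<**-
--***-
--**--
------
k=15  ------
--**--
---**-
--v**-
--**--
------
k=16  ------
--**--
---**-
--->*-
--**--
------
k=17  ------
--**--
---^*-
----*-
--**--
------
k=18  ------
--**--
--<-*-
----*-
--**--
------
k=19  ------
--^*--
--*-*-
----*-
--**--
------
k=20  ------
-<-*--
--*-*-
----*-
--**--
------
k=21  -^----
-*-*--
--*-*-
----*-
--**--
------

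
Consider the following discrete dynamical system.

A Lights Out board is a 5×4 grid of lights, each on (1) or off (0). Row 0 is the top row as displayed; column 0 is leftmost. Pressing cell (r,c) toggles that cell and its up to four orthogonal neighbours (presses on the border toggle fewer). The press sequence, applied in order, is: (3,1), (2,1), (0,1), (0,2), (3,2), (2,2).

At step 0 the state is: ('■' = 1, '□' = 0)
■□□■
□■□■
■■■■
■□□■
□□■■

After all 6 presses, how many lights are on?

0) ■□□■
□■□■
■■■■
■□□■
□□■■
1) ■□□■
□■□■
■□■■
□■■■
□■■■
2) ■□□■
□□□■
□■□■
□□■■
□■■■
3) □■■■
□■□■
□■□■
□□■■
□■■■
4) □□□□
□■■■
□■□■
□□■■
□■■■
5) □□□□
□■■■
□■■■
□■□□
□■□■
6) □□□□
□■□■
□□□□
□■■□
□■□■

6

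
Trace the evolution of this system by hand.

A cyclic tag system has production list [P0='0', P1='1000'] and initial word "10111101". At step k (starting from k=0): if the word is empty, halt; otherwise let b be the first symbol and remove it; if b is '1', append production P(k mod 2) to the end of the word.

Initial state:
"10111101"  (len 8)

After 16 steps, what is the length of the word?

12

0) "10111101"  (len 8)
1) "01111010"  (len 8)
2) "1111010"  (len 7)
3) "1110100"  (len 7)
4) "1101001000"  (len 10)
5) "1010010000"  (len 10)
6) "0100100001000"  (len 13)
7) "100100001000"  (len 12)
8) "001000010001000"  (len 15)
9) "01000010001000"  (len 14)
10) "1000010001000"  (len 13)
11) "0000100010000"  (len 13)
12) "000100010000"  (len 12)
13) "00100010000"  (len 11)
14) "0100010000"  (len 10)
15) "100010000"  (len 9)
16) "000100001000"  (len 12)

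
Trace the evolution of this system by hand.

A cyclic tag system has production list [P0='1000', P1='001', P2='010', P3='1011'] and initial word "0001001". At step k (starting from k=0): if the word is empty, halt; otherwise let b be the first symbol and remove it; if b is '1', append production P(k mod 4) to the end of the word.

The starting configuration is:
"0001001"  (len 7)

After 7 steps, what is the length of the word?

7

gen 0: "0001001"  (len 7)
gen 1: "001001"  (len 6)
gen 2: "01001"  (len 5)
gen 3: "1001"  (len 4)
gen 4: "0011011"  (len 7)
gen 5: "011011"  (len 6)
gen 6: "11011"  (len 5)
gen 7: "1011010"  (len 7)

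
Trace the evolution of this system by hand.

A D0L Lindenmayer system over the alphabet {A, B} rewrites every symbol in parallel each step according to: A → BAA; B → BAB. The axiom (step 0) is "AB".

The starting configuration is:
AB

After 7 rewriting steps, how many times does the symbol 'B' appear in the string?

[0] AB
[1] BAABAB
[2] BABBAABAABABBAABAB
[3] BABBAABABBABBAABAABABBAABAABABBAABABBABBAABAABABBAABAB
[4] BABBAABABBABBAABAABABBAABABBABBAABABBABBAABAABABBAABAABABB…ABABBABBAABABBABBAABAABABBAABAABABBAABABBABBAABAABABBAABAB  (len 162)
[5] BABBAABABBABBAABAABABBAABABBABBAABABBABBAABAABABBAABAABABB…ABABBABBAABABBABBAABAABABBAABAABABBAABABBABBAABAABABBAABAB  (len 486)
[6] BABBAABABBABBAABAABABBAABABBABBAABABBABBAABAABABBAABAABABB…ABABBABBAABABBABBAABAABABBAABAABABBAABABBABBAABAABABBAABAB  (len 1458)
[7] BABBAABABBABBAABAABABBAABABBABBAABABBABBAABAABABBAABAABABB…ABABBABBAABABBABBAABAABABBAABAABABBAABABBABBAABAABABBAABAB  (len 4374)

2187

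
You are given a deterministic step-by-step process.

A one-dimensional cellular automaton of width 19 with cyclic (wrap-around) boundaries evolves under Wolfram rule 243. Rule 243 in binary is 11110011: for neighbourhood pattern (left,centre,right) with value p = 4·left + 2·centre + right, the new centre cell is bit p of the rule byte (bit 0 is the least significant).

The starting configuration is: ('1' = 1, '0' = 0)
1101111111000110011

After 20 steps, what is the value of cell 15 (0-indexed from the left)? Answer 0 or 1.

0) 1101111111000110011
1) 1110111111111011101
2) 1111011111111101110
3) 0111101111111110111
4) 1011110111111111011
5) 1101111011111111101
6) 1110111101111111110
7) 0111011110111111111
8) 1011101111011111111
9) 1101110111101111111
10) 1110111011110111111
11) 1111011101111011111
12) 1111101110111101111
13) 1111110111011110111
14) 1111111011101111011
15) 1111111101110111101
16) 1111111110111011110
17) 0111111111011101111
18) 1011111111101110111
19) 1101111111110111011
20) 1110111111111011101

1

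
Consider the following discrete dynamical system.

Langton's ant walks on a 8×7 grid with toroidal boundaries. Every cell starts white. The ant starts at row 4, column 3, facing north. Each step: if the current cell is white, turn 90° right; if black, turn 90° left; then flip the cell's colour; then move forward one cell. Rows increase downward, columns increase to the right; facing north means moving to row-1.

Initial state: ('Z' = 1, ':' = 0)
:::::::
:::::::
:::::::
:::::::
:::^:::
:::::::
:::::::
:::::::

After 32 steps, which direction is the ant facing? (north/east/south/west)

[0] :::::::
:::::::
:::::::
:::::::
:::^:::
:::::::
:::::::
:::::::
[1] :::::::
:::::::
:::::::
:::::::
:::Z>::
:::::::
:::::::
:::::::
[2] :::::::
:::::::
:::::::
:::::::
:::ZZ::
::::v::
:::::::
:::::::
[3] :::::::
:::::::
:::::::
:::::::
:::ZZ::
:::<Z::
:::::::
:::::::
[4] :::::::
:::::::
:::::::
:::::::
:::^Z::
:::ZZ::
:::::::
:::::::
[5] :::::::
:::::::
:::::::
:::::::
::<:Z::
:::ZZ::
:::::::
:::::::
[6] :::::::
:::::::
:::::::
::^::::
::Z:Z::
:::ZZ::
:::::::
:::::::
[7] :::::::
:::::::
:::::::
::Z>:::
::Z:Z::
:::ZZ::
:::::::
:::::::
[8] :::::::
:::::::
:::::::
::ZZ:::
::ZvZ::
:::ZZ::
:::::::
:::::::
[9] :::::::
:::::::
:::::::
::ZZ:::
::<ZZ::
:::ZZ::
:::::::
:::::::
[10] :::::::
:::::::
:::::::
::ZZ:::
:::ZZ::
::vZZ::
:::::::
:::::::
[11] :::::::
:::::::
:::::::
::ZZ:::
:::ZZ::
:<ZZZ::
:::::::
:::::::
[12] :::::::
:::::::
:::::::
::ZZ:::
:^:ZZ::
:ZZZZ::
:::::::
:::::::
[13] :::::::
:::::::
:::::::
::ZZ:::
:Z>ZZ::
:ZZZZ::
:::::::
:::::::
[14] :::::::
:::::::
:::::::
::ZZ:::
:ZZZZ::
:ZvZZ::
:::::::
:::::::
[15] :::::::
:::::::
:::::::
::ZZ:::
:ZZZZ::
:Z:>Z::
:::::::
:::::::
[16] :::::::
:::::::
:::::::
::ZZ:::
:ZZ^Z::
:Z::Z::
:::::::
:::::::
[17] :::::::
:::::::
:::::::
::ZZ:::
:Z<:Z::
:Z::Z::
:::::::
:::::::
[18] :::::::
:::::::
:::::::
::ZZ:::
:Z::Z::
:Zv:Z::
:::::::
:::::::
[19] :::::::
:::::::
:::::::
::ZZ:::
:Z::Z::
:<Z:Z::
:::::::
:::::::
[20] :::::::
:::::::
:::::::
::ZZ:::
:Z::Z::
::Z:Z::
:v:::::
:::::::
[21] :::::::
:::::::
:::::::
::ZZ:::
:Z::Z::
::Z:Z::
<Z:::::
:::::::
[22] :::::::
:::::::
:::::::
::ZZ:::
:Z::Z::
^:Z:Z::
ZZ:::::
:::::::
[23] :::::::
:::::::
:::::::
::ZZ:::
:Z::Z::
Z>Z:Z::
ZZ:::::
:::::::
[24] :::::::
:::::::
:::::::
::ZZ:::
:Z::Z::
ZZZ:Z::
Zv:::::
:::::::
[25] :::::::
:::::::
:::::::
::ZZ:::
:Z::Z::
ZZZ:Z::
Z:>::::
:::::::
[26] :::::::
:::::::
:::::::
::ZZ:::
:Z::Z::
ZZZ:Z::
Z:Z::::
::v::::
[27] :::::::
:::::::
:::::::
::ZZ:::
:Z::Z::
ZZZ:Z::
Z:Z::::
:<Z::::
[28] :::::::
:::::::
:::::::
::ZZ:::
:Z::Z::
ZZZ:Z::
Z^Z::::
:ZZ::::
[29] :::::::
:::::::
:::::::
::ZZ:::
:Z::Z::
ZZZ:Z::
ZZ>::::
:ZZ::::
[30] :::::::
:::::::
:::::::
::ZZ:::
:Z::Z::
ZZ^:Z::
ZZ:::::
:ZZ::::
[31] :::::::
:::::::
:::::::
::ZZ:::
:Z::Z::
Z<::Z::
ZZ:::::
:ZZ::::
[32] :::::::
:::::::
:::::::
::ZZ:::
:Z::Z::
Z:::Z::
Zv:::::
:ZZ::::

south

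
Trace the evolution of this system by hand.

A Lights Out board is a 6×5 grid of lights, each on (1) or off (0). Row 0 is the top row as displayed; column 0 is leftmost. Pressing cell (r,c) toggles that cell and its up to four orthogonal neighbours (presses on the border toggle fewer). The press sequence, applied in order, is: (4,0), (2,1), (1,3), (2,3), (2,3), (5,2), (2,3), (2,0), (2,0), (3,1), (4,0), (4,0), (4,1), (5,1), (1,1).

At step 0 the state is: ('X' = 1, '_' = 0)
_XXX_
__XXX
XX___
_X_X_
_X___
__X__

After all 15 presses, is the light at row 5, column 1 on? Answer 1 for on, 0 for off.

1

0) _XXX_
__XXX
XX___
_X_X_
_X___
__X__
1) _XXX_
__XXX
XX___
XX_X_
X____
X_X__
2) _XXX_
_XXXX
__X__
X__X_
X____
X_X__
3) _XX__
_X___
__XX_
X__X_
X____
X_X__
4) _XX__
_X_X_
____X
X____
X____
X_X__
5) _XX__
_X___
__XX_
X__X_
X____
X_X__
6) _XX__
_X___
__XX_
X__X_
X_X__
XX_X_
7) _XX__
_X_X_
____X
X____
X_X__
XX_X_
8) _XX__
XX_X_
XX__X
_____
X_X__
XX_X_
9) _XX__
_X_X_
____X
X____
X_X__
XX_X_
10) _XX__
_X_X_
_X__X
_XX__
XXX__
XX_X_
11) _XX__
_X_X_
_X__X
XXX__
__X__
_X_X_
12) _XX__
_X_X_
_X__X
_XX__
XXX__
XX_X_
13) _XX__
_X_X_
_X__X
__X__
_____
X__X_
14) _XX__
_X_X_
_X__X
__X__
_X___
_XXX_
15) __X__
X_XX_
____X
__X__
_X___
_XXX_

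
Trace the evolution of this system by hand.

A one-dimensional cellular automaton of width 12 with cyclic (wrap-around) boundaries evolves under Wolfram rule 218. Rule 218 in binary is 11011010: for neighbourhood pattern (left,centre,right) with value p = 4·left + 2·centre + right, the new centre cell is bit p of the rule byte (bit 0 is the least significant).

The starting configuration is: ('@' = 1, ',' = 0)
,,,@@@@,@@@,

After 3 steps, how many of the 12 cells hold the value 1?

k=0  ,,,@@@@,@@@,
k=1  ,,@@@@@,@@@@
k=2  @@@@@@@,@@@@
k=3  @@@@@@@,@@@@

11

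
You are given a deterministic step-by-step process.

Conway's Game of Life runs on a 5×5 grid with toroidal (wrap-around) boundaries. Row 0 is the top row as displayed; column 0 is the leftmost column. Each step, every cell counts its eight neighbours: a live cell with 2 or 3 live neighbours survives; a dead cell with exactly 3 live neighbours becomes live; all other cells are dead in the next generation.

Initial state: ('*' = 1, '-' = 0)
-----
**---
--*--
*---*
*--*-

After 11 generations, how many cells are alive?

t=0: -----
**---
--*--
*---*
*--*-
t=1: **--*
-*---
----*
**-**
*----
t=2: -*--*
-*--*
-****
-*-*-
--**-
t=3: -*--*
-*--*
-*--*
**---
**-**
t=4: -*---
-****
-**-*
---*-
---*-
t=5: **--*
----*
-*--*
---**
--*--
t=6: **-**
-*-**
----*
*-***
-**--
t=7: -----
-*---
-*---
*-*-*
-----
t=8: -----
-----
-**--
**---
-----
t=9: -----
-----
***--
***--
-----
t=10: -----
-*---
*-*--
*-*--
-*---
t=11: -----
-*---
*-*--
*-*--
-*---

6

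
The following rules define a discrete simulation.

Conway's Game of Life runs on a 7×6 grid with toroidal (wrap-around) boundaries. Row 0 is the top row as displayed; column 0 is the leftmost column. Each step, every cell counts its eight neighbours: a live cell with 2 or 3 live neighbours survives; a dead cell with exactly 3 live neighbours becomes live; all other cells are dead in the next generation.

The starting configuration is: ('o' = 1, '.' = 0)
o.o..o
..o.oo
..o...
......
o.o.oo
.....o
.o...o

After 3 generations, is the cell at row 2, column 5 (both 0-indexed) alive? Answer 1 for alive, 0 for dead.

gen 0: o.o..o
..o.oo
..o...
......
o.o.oo
.....o
.o...o
gen 1: ..oo..
o.o.oo
...o..
.o.o.o
o...oo
.o....
.o..oo
gen 2: ..o...
.oo.oo
.o.o..
..oo.o
.oo.oo
.o....
oo.oo.
gen 3: ......
oo..o.
.o...o
.....o
.o..oo
......
oo.o..

1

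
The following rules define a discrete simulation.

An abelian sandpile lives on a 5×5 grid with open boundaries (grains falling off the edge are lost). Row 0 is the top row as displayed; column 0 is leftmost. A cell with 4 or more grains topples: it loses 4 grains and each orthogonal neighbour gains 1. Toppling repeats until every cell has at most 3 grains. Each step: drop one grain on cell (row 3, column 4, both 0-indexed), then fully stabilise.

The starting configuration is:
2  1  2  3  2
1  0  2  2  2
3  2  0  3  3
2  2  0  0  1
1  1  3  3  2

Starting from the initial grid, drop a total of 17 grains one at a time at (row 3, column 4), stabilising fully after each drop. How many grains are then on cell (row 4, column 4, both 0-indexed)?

0

[0] 2  1  2  3  2
1  0  2  2  2
3  2  0  3  3
2  2  0  0  1
1  1  3  3  2
[1] 2  1  2  3  2
1  0  2  2  2
3  2  0  3  3
2  2  0  0  2
1  1  3  3  2
[2] 2  1  2  3  2
1  0  2  2  2
3  2  0  3  3
2  2  0  0  3
1  1  3  3  2
[3] 2  1  2  3  2
1  0  2  3  3
3  2  1  0  1
2  2  0  2  1
1  1  3  3  3
[4] 2  1  2  3  2
1  0  2  3  3
3  2  1  0  1
2  2  0  2  2
1  1  3  3  3
[5] 2  1  2  3  2
1  0  2  3  3
3  2  1  0  1
2  2  0  2  3
1  1  3  3  3
[6] 2  1  2  3  2
1  0  2  3  3
3  2  1  1  2
2  2  2  0  2
1  2  0  2  1
[7] 2  1  2  3  2
1  0  2  3  3
3  2  1  1  2
2  2  2  0  3
1  2  0  2  1
[8] 2  1  2  3  2
1  0  2  3  3
3  2  1  1  3
2  2  2  1  0
1  2  0  2  2
[9] 2  1  2  3  2
1  0  2  3  3
3  2  1  1  3
2  2  2  1  1
1  2  0  2  2
[10] 2  1  2  3  2
1  0  2  3  3
3  2  1  1  3
2  2  2  1  2
1  2  0  2  2
[11] 2  1  2  3  2
1  0  2  3  3
3  2  1  1  3
2  2  2  1  3
1  2  0  2  2
[12] 2  1  3  1  0
1  0  3  1  2
3  2  1  3  1
2  2  2  2  1
1  2  0  2  3
[13] 2  1  3  1  0
1  0  3  1  2
3  2  1  3  1
2  2  2  2  2
1  2  0  2  3
[14] 2  1  3  1  0
1  0  3  1  2
3  2  1  3  1
2  2  2  2  3
1  2  0  2  3
[15] 2  1  3  1  0
1  0  3  1  2
3  2  1  3  2
2  2  2  3  1
1  2  0  3  0
[16] 2  1  3  1  0
1  0  3  1  2
3  2  1  3  2
2  2  2  3  2
1  2  0  3  0
[17] 2  1  3  1  0
1  0  3  1  2
3  2  1  3  2
2  2  2  3  3
1  2  0  3  0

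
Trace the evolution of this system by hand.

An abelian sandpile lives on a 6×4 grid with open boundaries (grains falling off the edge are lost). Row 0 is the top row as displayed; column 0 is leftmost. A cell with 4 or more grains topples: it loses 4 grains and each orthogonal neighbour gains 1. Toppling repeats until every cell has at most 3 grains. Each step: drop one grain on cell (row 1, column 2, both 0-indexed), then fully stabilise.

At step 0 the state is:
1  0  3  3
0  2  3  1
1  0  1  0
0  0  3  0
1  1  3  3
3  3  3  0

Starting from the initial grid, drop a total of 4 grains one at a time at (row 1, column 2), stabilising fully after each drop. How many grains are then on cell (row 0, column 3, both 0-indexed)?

1

k=0  1  0  3  3
0  2  3  1
1  0  1  0
0  0  3  0
1  1  3  3
3  3  3  0
k=1  1  1  1  0
0  3  1  3
1  0  2  0
0  0  3  0
1  1  3  3
3  3  3  0
k=2  1  1  1  0
0  3  2  3
1  0  2  0
0  0  3  0
1  1  3  3
3  3  3  0
k=3  1  1  1  0
0  3  3  3
1  0  2  0
0  0  3  0
1  1  3  3
3  3  3  0
k=4  1  2  2  1
1  0  2  0
1  1  3  1
0  0  3  0
1  1  3  3
3  3  3  0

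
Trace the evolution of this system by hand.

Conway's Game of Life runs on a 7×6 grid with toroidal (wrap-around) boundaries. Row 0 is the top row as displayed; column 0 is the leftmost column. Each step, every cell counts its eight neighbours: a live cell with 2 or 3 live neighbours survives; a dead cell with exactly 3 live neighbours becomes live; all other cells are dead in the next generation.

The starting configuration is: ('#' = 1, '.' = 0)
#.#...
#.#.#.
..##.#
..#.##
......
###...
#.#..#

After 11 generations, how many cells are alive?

6

gen 0: #.#...
#.#.#.
..##.#
..#.##
......
###...
#.#..#
gen 1: #.#...
#.#.#.
#.#...
..#.##
#.##.#
#.#..#
..##.#
gen 2: #.#.#.
#.#...
#.#.#.
..#.#.
..#...
......
..####
gen 3: #.#.#.
#.#...
..#...
..#..#
...#..
..#.#.
.##.##
gen 4: #.#.#.
..#..#
..##..
..##..
..###.
.##.##
#.#.#.
gen 5: #.#.#.
..#.##
.#..#.
.#....
.....#
#.....
#.#.#.
gen 6: #.#.#.
#.#.#.
######
#.....
#.....
##....
#.....
gen 7: #.....
......
..#.#.
..###.
#....#
##...#
#.....
gen 8: ......
......
..#.#.
.##.#.
..##..
.#....
......
gen 9: ......
......
.##...
.#..#.
...#..
..#...
......
gen 10: ......
......
.##...
.#.#..
..##..
......
......
gen 11: ......
......
.##...
.#.#..
..##..
......
......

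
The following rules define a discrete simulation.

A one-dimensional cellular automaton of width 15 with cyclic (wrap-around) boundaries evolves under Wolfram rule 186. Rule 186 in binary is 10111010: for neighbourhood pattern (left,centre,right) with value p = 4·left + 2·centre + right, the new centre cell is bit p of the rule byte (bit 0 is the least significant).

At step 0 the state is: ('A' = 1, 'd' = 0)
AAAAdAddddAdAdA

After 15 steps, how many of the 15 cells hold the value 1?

10

k=0  AAAAdAddddAdAdA
k=1  AAAdAdAddAdAdAA
k=2  AAdAdAdAAdAdAAA
k=3  AdAdAdAAdAdAAAA
k=4  dAdAdAAdAdAAAAA
k=5  AdAdAAdAdAAAAAd
k=6  dAdAAdAdAAAAAdA
k=7  AdAAdAdAAAAAdAd
k=8  dAAdAdAAAAAdAdA
k=9  AAdAdAAAAAdAdAd
k=10  AdAdAAAAAdAdAdA
k=11  dAdAAAAAdAdAdAA
k=12  AdAAAAAdAdAdAAd
k=13  dAAAAAdAdAdAAdA
k=14  AAAAAdAdAdAAdAd
k=15  AAAAdAdAdAAdAdA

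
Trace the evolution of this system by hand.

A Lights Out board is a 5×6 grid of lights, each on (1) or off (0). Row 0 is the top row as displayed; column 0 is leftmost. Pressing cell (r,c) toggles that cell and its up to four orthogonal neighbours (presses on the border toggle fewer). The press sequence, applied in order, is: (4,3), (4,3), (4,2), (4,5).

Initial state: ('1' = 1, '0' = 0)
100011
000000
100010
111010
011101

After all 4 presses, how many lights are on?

gen 0: 100011
000000
100010
111010
011101
gen 1: 100011
000000
100010
111110
010011
gen 2: 100011
000000
100010
111010
011101
gen 3: 100011
000000
100010
110010
000001
gen 4: 100011
000000
100010
110011
000010

10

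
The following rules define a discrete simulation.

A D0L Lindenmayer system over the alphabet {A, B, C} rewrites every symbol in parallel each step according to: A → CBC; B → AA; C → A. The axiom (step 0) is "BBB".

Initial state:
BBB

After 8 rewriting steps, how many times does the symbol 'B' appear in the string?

384

gen 0: BBB
gen 1: AAAAAA
gen 2: CBCCBCCBCCBCCBCCBC
gen 3: AAAAAAAAAAAAAAAAAAAAAAAA
gen 4: CBCCBCCBCCBCCBCCBCCBCCBCCBCCBCCBCCBCCBCCBCCBCCBCCBCCBCCBCCBCCBCCBCCBCCBC
gen 5: AAAAAAAAAAAAAAAAAAAAAAAAAAAAAAAAAAAAAAAAAAAAAAAAAAAAAAAAAAAAAAAAAAAAAAAAAAAAAAAAAAAAAAAAAAAAAAAA
gen 6: CBCCBCCBCCBCCBCCBCCBCCBCCBCCBCCBCCBCCBCCBCCBCCBCCBCCBCCBCC…CCBCCBCCBCCBCCBCCBCCBCCBCCBCCBCCBCCBCCBCCBCCBCCBCCBCCBCCBC  (len 288)
gen 7: AAAAAAAAAAAAAAAAAAAAAAAAAAAAAAAAAAAAAAAAAAAAAAAAAAAAAAAAAA…AAAAAAAAAAAAAAAAAAAAAAAAAAAAAAAAAAAAAAAAAAAAAAAAAAAAAAAAAA  (len 384)
gen 8: CBCCBCCBCCBCCBCCBCCBCCBCCBCCBCCBCCBCCBCCBCCBCCBCCBCCBCCBCC…CCBCCBCCBCCBCCBCCBCCBCCBCCBCCBCCBCCBCCBCCBCCBCCBCCBCCBCCBC  (len 1152)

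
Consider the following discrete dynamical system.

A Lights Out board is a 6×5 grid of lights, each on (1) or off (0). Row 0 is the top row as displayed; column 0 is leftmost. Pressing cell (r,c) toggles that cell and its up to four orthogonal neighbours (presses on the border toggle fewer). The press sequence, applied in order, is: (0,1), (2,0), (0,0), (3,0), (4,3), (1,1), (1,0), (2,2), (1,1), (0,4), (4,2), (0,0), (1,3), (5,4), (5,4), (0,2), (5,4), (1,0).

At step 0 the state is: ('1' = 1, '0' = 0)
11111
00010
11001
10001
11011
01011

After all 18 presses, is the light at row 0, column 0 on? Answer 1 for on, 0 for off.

0) 11111
00010
11001
10001
11011
01011
1) 00011
01010
11001
10001
11011
01011
2) 00011
11010
00001
00001
11011
01011
3) 11011
01010
00001
00001
11011
01011
4) 11011
01010
10001
11001
01011
01011
5) 11011
01010
10001
11011
01100
01001
6) 10011
10110
11001
11011
01100
01001
7) 00011
01110
01001
11011
01100
01001
8) 00011
01010
00111
11111
01100
01001
9) 01011
10110
01111
11111
01100
01001
10) 01000
10111
01111
11111
01100
01001
11) 01000
10111
01111
11011
00010
01101
12) 10000
00111
01111
11011
00010
01101
13) 10010
00000
01101
11011
00010
01101
14) 10010
00000
01101
11011
00011
01110
15) 10010
00000
01101
11011
00010
01101
16) 11100
00100
01101
11011
00010
01101
17) 11100
00100
01101
11011
00011
01110
18) 01100
11100
11101
11011
00011
01110

0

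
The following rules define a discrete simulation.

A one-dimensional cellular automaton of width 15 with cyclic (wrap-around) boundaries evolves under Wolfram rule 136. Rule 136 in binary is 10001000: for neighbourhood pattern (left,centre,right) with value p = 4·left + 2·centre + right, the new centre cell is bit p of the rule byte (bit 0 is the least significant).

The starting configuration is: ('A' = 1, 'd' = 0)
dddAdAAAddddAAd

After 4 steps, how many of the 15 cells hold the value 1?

0

step 0: dddAdAAAddddAAd
step 1: dddddAAdddddAdd
step 2: dddddAddddddddd
step 3: ddddddddddddddd
step 4: ddddddddddddddd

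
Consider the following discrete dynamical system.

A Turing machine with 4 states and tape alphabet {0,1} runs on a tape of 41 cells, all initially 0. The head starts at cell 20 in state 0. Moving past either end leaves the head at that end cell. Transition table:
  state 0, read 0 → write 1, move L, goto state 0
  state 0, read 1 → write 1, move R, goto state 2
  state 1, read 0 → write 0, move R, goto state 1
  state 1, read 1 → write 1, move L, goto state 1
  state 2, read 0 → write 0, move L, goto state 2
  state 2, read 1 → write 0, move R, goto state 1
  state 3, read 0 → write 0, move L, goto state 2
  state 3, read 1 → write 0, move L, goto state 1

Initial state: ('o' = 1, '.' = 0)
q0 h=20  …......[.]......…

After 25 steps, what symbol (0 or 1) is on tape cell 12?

0) q0 h=20  …......[.]......…
1) q0 h=19  …......[.]o.....…
2) q0 h=18  …......[.]oo....…
3) q0 h=17  …......[.]ooo...…
4) q0 h=16  …......[.]oooo..…
5) q0 h=15  …......[.]ooooo.…
6) q0 h=14  …......[.]oooooo…
7) q0 h=13  …......[.]oooooo…
8) q0 h=12  …......[.]oooooo…
9) q0 h=11  …......[.]oooooo…
10) q0 h=10  …......[.]oooooo…
11) q0 h= 9  …......[.]oooooo…
12) q0 h= 8  …......[.]oooooo…
13) q0 h= 7  …......[.]oooooo…
14) q0 h= 6  |......[.]oooooo…
15) q0 h= 5  |.....[.]oooooo…
16) q0 h= 4  |....[.]oooooo…
17) q0 h= 3  |...[.]oooooo…
18) q0 h= 2  |..[.]oooooo…
19) q0 h= 1  |.[.]oooooo…
20) q0 h= 0  |[.]oooooo…
21) q0 h= 0  |[o]oooooo…
22) q2 h= 1  |o[o]oooooo…
23) q1 h= 2  |o.[o]oooooo…
24) q1 h= 1  |o[.]oooooo…
25) q1 h= 2  |o.[o]oooooo…

1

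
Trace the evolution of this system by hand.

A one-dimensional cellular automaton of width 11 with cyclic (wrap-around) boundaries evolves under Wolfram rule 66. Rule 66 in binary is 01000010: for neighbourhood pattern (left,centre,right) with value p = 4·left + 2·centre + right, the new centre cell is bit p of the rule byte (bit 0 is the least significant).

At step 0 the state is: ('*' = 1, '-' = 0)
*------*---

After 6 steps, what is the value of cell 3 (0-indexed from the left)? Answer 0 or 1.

0

step 0: *------*---
step 1: ------*---*
step 2: -----*---*-
step 3: ----*---*--
step 4: ---*---*---
step 5: --*---*----
step 6: -*---*-----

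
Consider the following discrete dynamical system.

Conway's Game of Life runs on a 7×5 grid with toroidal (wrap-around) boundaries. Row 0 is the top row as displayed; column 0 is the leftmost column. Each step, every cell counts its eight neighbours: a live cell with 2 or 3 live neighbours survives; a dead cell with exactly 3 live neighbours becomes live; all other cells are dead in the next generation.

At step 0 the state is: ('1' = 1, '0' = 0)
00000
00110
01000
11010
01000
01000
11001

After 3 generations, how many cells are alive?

t=0: 00000
00110
01000
11010
01000
01000
11001
t=1: 11111
00100
11011
11000
01000
01100
11000
t=2: 00011
00000
00011
00000
00000
00100
00000
t=3: 00000
00000
00000
00000
00000
00000
00010

1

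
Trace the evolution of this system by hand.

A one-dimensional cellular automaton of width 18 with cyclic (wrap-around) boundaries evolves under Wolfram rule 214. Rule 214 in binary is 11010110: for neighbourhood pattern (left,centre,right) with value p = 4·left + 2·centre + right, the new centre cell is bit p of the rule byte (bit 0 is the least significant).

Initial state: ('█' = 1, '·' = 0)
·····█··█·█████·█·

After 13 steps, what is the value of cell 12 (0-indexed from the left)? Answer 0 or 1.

1

gen 0: ·····█··█·█████·█·
gen 1: ····█████··████·██
gen 2: █··█·██████·███··█
gen 3: ████··█████··████·
gen 4: ·█████·██████·███·
gen 5: █·████··█████··███
gen 6: █··█████·██████·██
gen 7: ███·████··█████··█
gen 8: ███··█████·██████·
gen 9: ·████·████··█████·
gen 10: █·███··█████·█████
gen 11: █··████·████··████
gen 12: ███·███··█████·███
gen 13: ███··████·████··██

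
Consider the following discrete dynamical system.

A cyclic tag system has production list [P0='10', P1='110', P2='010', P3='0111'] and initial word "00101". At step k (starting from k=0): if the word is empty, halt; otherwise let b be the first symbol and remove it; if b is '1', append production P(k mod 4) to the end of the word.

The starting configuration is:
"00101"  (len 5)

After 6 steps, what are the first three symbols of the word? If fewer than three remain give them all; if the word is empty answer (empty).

101

t=0: "00101"  (len 5)
t=1: "0101"  (len 4)
t=2: "101"  (len 3)
t=3: "01010"  (len 5)
t=4: "1010"  (len 4)
t=5: "01010"  (len 5)
t=6: "1010"  (len 4)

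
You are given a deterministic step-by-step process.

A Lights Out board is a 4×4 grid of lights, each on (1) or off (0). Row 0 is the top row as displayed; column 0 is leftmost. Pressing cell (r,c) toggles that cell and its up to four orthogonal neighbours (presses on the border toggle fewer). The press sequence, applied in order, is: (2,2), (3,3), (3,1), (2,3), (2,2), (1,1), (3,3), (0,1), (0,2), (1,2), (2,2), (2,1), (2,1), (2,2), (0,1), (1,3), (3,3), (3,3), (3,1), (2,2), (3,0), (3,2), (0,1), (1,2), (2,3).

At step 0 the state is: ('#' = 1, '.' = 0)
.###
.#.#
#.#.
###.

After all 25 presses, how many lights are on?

t=0: .###
.#.#
#.#.
###.
t=1: .###
.###
##.#
##..
t=2: .###
.###
##..
####
t=3: .###
.###
#...
...#
t=4: .###
.##.
#.##
....
t=5: .###
.#..
##..
..#.
t=6: ..##
#.#.
#...
..#.
t=7: ..##
#.#.
#..#
...#
t=8: ##.#
###.
#..#
...#
t=9: #.#.
##..
#..#
...#
t=10: #...
#.##
#.##
...#
t=11: #...
#..#
##..
..##
t=12: #...
##.#
..#.
.###
t=13: #...
#..#
##..
..##
t=14: #...
#.##
#.##
...#
t=15: .##.
####
#.##
...#
t=16: .###
##..
#.#.
...#
t=17: .###
##..
#.##
..#.
t=18: .###
##..
#.#.
...#
t=19: .###
##..
###.
####
t=20: .###
###.
#..#
##.#
t=21: .###
###.
...#
...#
t=22: .###
###.
..##
.##.
t=23: #..#
#.#.
..##
.##.
t=24: #.##
##.#
...#
.##.
t=25: #.##
##..
..#.
.###

9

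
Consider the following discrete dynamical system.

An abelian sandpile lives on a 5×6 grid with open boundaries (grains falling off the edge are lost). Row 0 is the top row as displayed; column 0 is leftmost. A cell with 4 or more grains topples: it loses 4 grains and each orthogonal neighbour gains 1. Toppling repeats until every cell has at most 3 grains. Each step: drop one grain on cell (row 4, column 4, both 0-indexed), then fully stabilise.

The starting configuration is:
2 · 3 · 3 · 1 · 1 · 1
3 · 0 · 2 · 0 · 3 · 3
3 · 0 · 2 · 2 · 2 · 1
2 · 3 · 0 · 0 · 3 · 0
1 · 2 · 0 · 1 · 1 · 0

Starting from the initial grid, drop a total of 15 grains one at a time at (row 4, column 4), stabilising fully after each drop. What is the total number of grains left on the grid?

53

t=0: 2 · 3 · 3 · 1 · 1 · 1
3 · 0 · 2 · 0 · 3 · 3
3 · 0 · 2 · 2 · 2 · 1
2 · 3 · 0 · 0 · 3 · 0
1 · 2 · 0 · 1 · 1 · 0
t=1: 2 · 3 · 3 · 1 · 1 · 1
3 · 0 · 2 · 0 · 3 · 3
3 · 0 · 2 · 2 · 2 · 1
2 · 3 · 0 · 0 · 3 · 0
1 · 2 · 0 · 1 · 2 · 0
t=2: 2 · 3 · 3 · 1 · 1 · 1
3 · 0 · 2 · 0 · 3 · 3
3 · 0 · 2 · 2 · 2 · 1
2 · 3 · 0 · 0 · 3 · 0
1 · 2 · 0 · 1 · 3 · 0
t=3: 2 · 3 · 3 · 1 · 1 · 1
3 · 0 · 2 · 0 · 3 · 3
3 · 0 · 2 · 2 · 3 · 1
2 · 3 · 0 · 1 · 0 · 1
1 · 2 · 0 · 2 · 1 · 1
t=4: 2 · 3 · 3 · 1 · 1 · 1
3 · 0 · 2 · 0 · 3 · 3
3 · 0 · 2 · 2 · 3 · 1
2 · 3 · 0 · 1 · 0 · 1
1 · 2 · 0 · 2 · 2 · 1
t=5: 2 · 3 · 3 · 1 · 1 · 1
3 · 0 · 2 · 0 · 3 · 3
3 · 0 · 2 · 2 · 3 · 1
2 · 3 · 0 · 1 · 0 · 1
1 · 2 · 0 · 2 · 3 · 1
t=6: 2 · 3 · 3 · 1 · 1 · 1
3 · 0 · 2 · 0 · 3 · 3
3 · 0 · 2 · 2 · 3 · 1
2 · 3 · 0 · 1 · 1 · 1
1 · 2 · 0 · 3 · 0 · 2
t=7: 2 · 3 · 3 · 1 · 1 · 1
3 · 0 · 2 · 0 · 3 · 3
3 · 0 · 2 · 2 · 3 · 1
2 · 3 · 0 · 1 · 1 · 1
1 · 2 · 0 · 3 · 1 · 2
t=8: 2 · 3 · 3 · 1 · 1 · 1
3 · 0 · 2 · 0 · 3 · 3
3 · 0 · 2 · 2 · 3 · 1
2 · 3 · 0 · 1 · 1 · 1
1 · 2 · 0 · 3 · 2 · 2
t=9: 2 · 3 · 3 · 1 · 1 · 1
3 · 0 · 2 · 0 · 3 · 3
3 · 0 · 2 · 2 · 3 · 1
2 · 3 · 0 · 1 · 1 · 1
1 · 2 · 0 · 3 · 3 · 2
t=10: 2 · 3 · 3 · 1 · 1 · 1
3 · 0 · 2 · 0 · 3 · 3
3 · 0 · 2 · 2 · 3 · 1
2 · 3 · 0 · 2 · 2 · 1
1 · 2 · 1 · 0 · 1 · 3
t=11: 2 · 3 · 3 · 1 · 1 · 1
3 · 0 · 2 · 0 · 3 · 3
3 · 0 · 2 · 2 · 3 · 1
2 · 3 · 0 · 2 · 2 · 1
1 · 2 · 1 · 0 · 2 · 3
t=12: 2 · 3 · 3 · 1 · 1 · 1
3 · 0 · 2 · 0 · 3 · 3
3 · 0 · 2 · 2 · 3 · 1
2 · 3 · 0 · 2 · 2 · 1
1 · 2 · 1 · 0 · 3 · 3
t=13: 2 · 3 · 3 · 1 · 1 · 1
3 · 0 · 2 · 0 · 3 · 3
3 · 0 · 2 · 2 · 3 · 1
2 · 3 · 0 · 2 · 3 · 2
1 · 2 · 1 · 1 · 1 · 0
t=14: 2 · 3 · 3 · 1 · 1 · 1
3 · 0 · 2 · 0 · 3 · 3
3 · 0 · 2 · 2 · 3 · 1
2 · 3 · 0 · 2 · 3 · 2
1 · 2 · 1 · 1 · 2 · 0
t=15: 2 · 3 · 3 · 1 · 1 · 1
3 · 0 · 2 · 0 · 3 · 3
3 · 0 · 2 · 2 · 3 · 1
2 · 3 · 0 · 2 · 3 · 2
1 · 2 · 1 · 1 · 3 · 0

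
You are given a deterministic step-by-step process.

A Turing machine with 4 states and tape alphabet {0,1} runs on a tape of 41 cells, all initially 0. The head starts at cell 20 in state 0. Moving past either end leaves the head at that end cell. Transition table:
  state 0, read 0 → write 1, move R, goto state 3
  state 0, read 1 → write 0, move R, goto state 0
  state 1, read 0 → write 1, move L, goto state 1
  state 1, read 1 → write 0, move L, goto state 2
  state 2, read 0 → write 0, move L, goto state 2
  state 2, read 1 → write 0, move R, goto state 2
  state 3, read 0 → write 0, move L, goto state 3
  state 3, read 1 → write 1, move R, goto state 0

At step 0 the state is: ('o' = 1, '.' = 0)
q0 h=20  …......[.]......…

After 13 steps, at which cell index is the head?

[0] q0 h=20  …......[.]......…
[1] q3 h=21  ….....o[.]......…
[2] q3 h=20  …......[o]......…
[3] q0 h=21  ….....o[.]......…
[4] q3 h=22  …....oo[.]......…
[5] q3 h=21  ….....o[o]......…
[6] q0 h=22  …....oo[.]......…
[7] q3 h=23  …...ooo[.]......…
[8] q3 h=22  …....oo[o]......…
[9] q0 h=23  …...ooo[.]......…
[10] q3 h=24  …..oooo[.]......…
[11] q3 h=23  …...ooo[o]......…
[12] q0 h=24  …..oooo[.]......…
[13] q3 h=25  ….ooooo[.]......…

25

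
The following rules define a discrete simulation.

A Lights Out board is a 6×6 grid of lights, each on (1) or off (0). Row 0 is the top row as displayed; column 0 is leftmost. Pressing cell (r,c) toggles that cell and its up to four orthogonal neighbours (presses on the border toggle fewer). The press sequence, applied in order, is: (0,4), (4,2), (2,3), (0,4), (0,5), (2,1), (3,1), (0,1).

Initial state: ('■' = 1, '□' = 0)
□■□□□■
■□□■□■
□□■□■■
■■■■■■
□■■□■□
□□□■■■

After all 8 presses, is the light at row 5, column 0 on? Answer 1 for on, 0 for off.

0

k=0  □■□□□■
■□□■□■
□□■□■■
■■■■■■
□■■□■□
□□□■■■
k=1  □■□■■□
■□□■■■
□□■□■■
■■■■■■
□■■□■□
□□□■■■
k=2  □■□■■□
■□□■■■
□□■□■■
■■□■■■
□□□■■□
□□■■■■
k=3  □■□■■□
■□□□■■
□□□■□■
■■□□■■
□□□■■□
□□■■■■
k=4  □■□□□■
■□□□□■
□□□■□■
■■□□■■
□□□■■□
□□■■■■
k=5  □■□□■□
■□□□□□
□□□■□■
■■□□■■
□□□■■□
□□■■■■
k=6  □■□□■□
■■□□□□
■■■■□■
■□□□■■
□□□■■□
□□■■■■
k=7  □■□□■□
■■□□□□
■□■■□■
□■■□■■
□■□■■□
□□■■■■
k=8  ■□■□■□
■□□□□□
■□■■□■
□■■□■■
□■□■■□
□□■■■■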